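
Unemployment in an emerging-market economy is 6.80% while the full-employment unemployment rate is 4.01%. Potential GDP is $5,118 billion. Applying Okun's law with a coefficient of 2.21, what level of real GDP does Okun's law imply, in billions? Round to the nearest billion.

$4,802 billion

Unemployment gap = 6.8 - 4.01 = 2.79 points, so the output gap is -2.21 × 2.79 = -6.1659%.
Actual GDP = 5118 × (1 - 6.1659/100) = 5118 × 0.938341 ≈ 4802 billion.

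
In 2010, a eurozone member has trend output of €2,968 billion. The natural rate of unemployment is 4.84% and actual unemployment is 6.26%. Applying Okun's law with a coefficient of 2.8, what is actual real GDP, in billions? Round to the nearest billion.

Unemployment gap = 6.26 - 4.84 = 1.42 points, so the output gap is -2.8 × 1.42 = -3.976%.
Actual GDP = 2968 × (1 - 3.976/100) = 2968 × 0.96024 ≈ 2850 billion.

€2,850 billion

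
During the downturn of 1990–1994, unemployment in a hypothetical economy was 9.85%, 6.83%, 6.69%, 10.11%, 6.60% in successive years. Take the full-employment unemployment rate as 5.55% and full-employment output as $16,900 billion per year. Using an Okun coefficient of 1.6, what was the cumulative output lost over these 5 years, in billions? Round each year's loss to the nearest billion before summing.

Year 1990: gap = -1.6 × (9.85 - 5.55) = -6.88%, loss ≈ 16900 × 6.88/100 ≈ 1163.
Year 1991: gap = -1.6 × (6.83 - 5.55) = -2.048%, loss ≈ 16900 × 2.048/100 ≈ 346.
Year 1992: gap = -1.6 × (6.69 - 5.55) = -1.824%, loss ≈ 16900 × 1.824/100 ≈ 308.
Year 1993: gap = -1.6 × (10.11 - 5.55) = -7.296%, loss ≈ 16900 × 7.296/100 ≈ 1233.
Year 1994: gap = -1.6 × (6.6 - 5.55) = -1.68%, loss ≈ 16900 × 1.68/100 ≈ 284.
Total lost output = 1163 + 346 + 308 + 1233 + 284 = 3334 billion.

$3,334 billion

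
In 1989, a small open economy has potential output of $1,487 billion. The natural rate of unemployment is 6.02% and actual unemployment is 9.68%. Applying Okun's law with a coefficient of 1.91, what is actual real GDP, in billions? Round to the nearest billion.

$1,383 billion

Unemployment gap = 9.68 - 6.02 = 3.66 points, so the output gap is -1.91 × 3.66 = -6.9906%.
Actual GDP = 1487 × (1 - 6.9906/100) = 1487 × 0.930094 ≈ 1383 billion.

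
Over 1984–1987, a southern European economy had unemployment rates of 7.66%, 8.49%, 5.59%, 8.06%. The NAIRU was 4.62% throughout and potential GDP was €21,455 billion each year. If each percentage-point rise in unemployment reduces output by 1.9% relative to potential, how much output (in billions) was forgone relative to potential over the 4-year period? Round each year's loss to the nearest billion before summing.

Year 1984: gap = -1.9 × (7.66 - 4.62) = -5.776%, loss ≈ 21455 × 5.776/100 ≈ 1239.
Year 1985: gap = -1.9 × (8.49 - 4.62) = -7.353%, loss ≈ 21455 × 7.353/100 ≈ 1578.
Year 1986: gap = -1.9 × (5.59 - 4.62) = -1.843%, loss ≈ 21455 × 1.843/100 ≈ 395.
Year 1987: gap = -1.9 × (8.06 - 4.62) = -6.536%, loss ≈ 21455 × 6.536/100 ≈ 1402.
Total lost output = 1239 + 1578 + 395 + 1402 = 4614 billion.

€4,614 billion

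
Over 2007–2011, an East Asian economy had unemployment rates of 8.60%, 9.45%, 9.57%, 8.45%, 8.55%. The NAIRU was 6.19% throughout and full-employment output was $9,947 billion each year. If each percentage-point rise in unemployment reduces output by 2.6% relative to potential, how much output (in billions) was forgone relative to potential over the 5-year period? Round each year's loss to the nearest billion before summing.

Year 2007: gap = -2.6 × (8.6 - 6.19) = -6.266%, loss ≈ 9947 × 6.266/100 ≈ 623.
Year 2008: gap = -2.6 × (9.45 - 6.19) = -8.476%, loss ≈ 9947 × 8.476/100 ≈ 843.
Year 2009: gap = -2.6 × (9.57 - 6.19) = -8.788%, loss ≈ 9947 × 8.788/100 ≈ 874.
Year 2010: gap = -2.6 × (8.45 - 6.19) = -5.876%, loss ≈ 9947 × 5.876/100 ≈ 584.
Year 2011: gap = -2.6 × (8.55 - 6.19) = -6.136%, loss ≈ 9947 × 6.136/100 ≈ 610.
Total lost output = 623 + 843 + 874 + 584 + 610 = 3534 billion.

$3,534 billion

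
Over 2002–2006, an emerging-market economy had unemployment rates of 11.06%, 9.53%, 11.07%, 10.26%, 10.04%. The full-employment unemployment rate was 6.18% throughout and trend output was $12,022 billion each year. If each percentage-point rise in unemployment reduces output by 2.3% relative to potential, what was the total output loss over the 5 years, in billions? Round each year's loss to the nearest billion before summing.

Year 2002: gap = -2.3 × (11.06 - 6.18) = -11.224%, loss ≈ 12022 × 11.224/100 ≈ 1349.
Year 2003: gap = -2.3 × (9.53 - 6.18) = -7.705%, loss ≈ 12022 × 7.705/100 ≈ 926.
Year 2004: gap = -2.3 × (11.07 - 6.18) = -11.247%, loss ≈ 12022 × 11.247/100 ≈ 1352.
Year 2005: gap = -2.3 × (10.26 - 6.18) = -9.384%, loss ≈ 12022 × 9.384/100 ≈ 1128.
Year 2006: gap = -2.3 × (10.04 - 6.18) = -8.878%, loss ≈ 12022 × 8.878/100 ≈ 1067.
Total lost output = 1349 + 926 + 1352 + 1128 + 1067 = 5822 billion.

$5,822 billion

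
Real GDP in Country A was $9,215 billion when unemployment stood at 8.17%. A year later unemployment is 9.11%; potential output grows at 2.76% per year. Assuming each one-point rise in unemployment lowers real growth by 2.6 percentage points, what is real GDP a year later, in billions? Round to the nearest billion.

Δu = 9.11 - 8.17 = 0.94 points.
Okun's law (growth form): g_Y = g_Y* - β × Δu = 2.76 - 2.6 × (0.94) = 2.76 - 2.444 = 0.316%.
Real GDP in the next year = 9215 × (1 + 0.316/100) = 9215 × 1.00316 ≈ 9244 billion.

$9,244 billion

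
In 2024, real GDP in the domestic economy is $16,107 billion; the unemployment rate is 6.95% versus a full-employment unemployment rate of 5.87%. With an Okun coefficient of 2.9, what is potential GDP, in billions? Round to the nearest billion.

$16,628 billion

Unemployment gap = 6.95 - 5.87 = 1.08 points, so output gap = -2.9 × 1.08 = -3.132%.
Since Y = Y* × (1 + gap/100), Y* = 16107/0.96868 ≈ 16628 billion.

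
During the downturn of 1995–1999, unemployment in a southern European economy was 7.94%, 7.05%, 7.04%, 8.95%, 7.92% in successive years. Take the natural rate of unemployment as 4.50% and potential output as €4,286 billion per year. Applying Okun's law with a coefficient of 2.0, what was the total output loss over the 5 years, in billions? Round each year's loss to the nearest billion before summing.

€1,406 billion

Year 1995: gap = -2.0 × (7.94 - 4.5) = -6.88%, loss ≈ 4286 × 6.88/100 ≈ 295.
Year 1996: gap = -2.0 × (7.05 - 4.5) = -5.1%, loss ≈ 4286 × 5.1/100 ≈ 219.
Year 1997: gap = -2.0 × (7.04 - 4.5) = -5.08%, loss ≈ 4286 × 5.08/100 ≈ 218.
Year 1998: gap = -2.0 × (8.95 - 4.5) = -8.9%, loss ≈ 4286 × 8.9/100 ≈ 381.
Year 1999: gap = -2.0 × (7.92 - 4.5) = -6.84%, loss ≈ 4286 × 6.84/100 ≈ 293.
Total lost output = 295 + 219 + 218 + 381 + 293 = 1406 billion.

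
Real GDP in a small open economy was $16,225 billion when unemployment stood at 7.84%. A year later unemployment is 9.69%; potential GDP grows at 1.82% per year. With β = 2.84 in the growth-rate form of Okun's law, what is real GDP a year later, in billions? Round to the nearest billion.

Δu = 9.69 - 7.84 = 1.85 points.
Okun's law (growth form): g_Y = g_Y* - β × Δu = 1.82 - 2.84 × (1.85) = 1.82 - 5.254 = -3.434%.
Real GDP in the next year = 16225 × (1 - 3.434/100) = 16225 × 0.96566 ≈ 15668 billion.

$15,668 billion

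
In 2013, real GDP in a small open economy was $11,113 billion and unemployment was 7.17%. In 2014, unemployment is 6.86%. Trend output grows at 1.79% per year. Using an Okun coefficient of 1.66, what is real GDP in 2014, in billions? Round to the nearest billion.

$11,369 billion

Δu = 6.86 - 7.17 = -0.31 points.
Okun's law (growth form): g_Y = g_Y* - β × Δu = 1.79 - 1.66 × (-0.31) = 1.79 + 0.5146 = 2.3046%.
Real GDP in the next year = 11113 × (1 + 2.3046/100) = 11113 × 1.023046 ≈ 11369 billion.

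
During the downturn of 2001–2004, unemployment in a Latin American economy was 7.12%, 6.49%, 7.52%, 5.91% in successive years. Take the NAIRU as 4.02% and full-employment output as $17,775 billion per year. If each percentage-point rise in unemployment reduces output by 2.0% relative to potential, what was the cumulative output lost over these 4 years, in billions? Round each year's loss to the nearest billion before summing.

$3,896 billion

Year 2001: gap = -2.0 × (7.12 - 4.02) = -6.2%, loss ≈ 17775 × 6.2/100 ≈ 1102.
Year 2002: gap = -2.0 × (6.49 - 4.02) = -4.94%, loss ≈ 17775 × 4.94/100 ≈ 878.
Year 2003: gap = -2.0 × (7.52 - 4.02) = -7%, loss ≈ 17775 × 7/100 ≈ 1244.
Year 2004: gap = -2.0 × (5.91 - 4.02) = -3.78%, loss ≈ 17775 × 3.78/100 ≈ 672.
Total lost output = 1102 + 878 + 1244 + 672 = 3896 billion.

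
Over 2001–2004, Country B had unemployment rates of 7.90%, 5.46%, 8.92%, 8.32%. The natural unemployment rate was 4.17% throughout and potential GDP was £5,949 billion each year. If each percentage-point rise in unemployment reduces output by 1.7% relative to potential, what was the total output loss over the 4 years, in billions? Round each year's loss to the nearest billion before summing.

Year 2001: gap = -1.7 × (7.9 - 4.17) = -6.341%, loss ≈ 5949 × 6.341/100 ≈ 377.
Year 2002: gap = -1.7 × (5.46 - 4.17) = -2.193%, loss ≈ 5949 × 2.193/100 ≈ 130.
Year 2003: gap = -1.7 × (8.92 - 4.17) = -8.075%, loss ≈ 5949 × 8.075/100 ≈ 480.
Year 2004: gap = -1.7 × (8.32 - 4.17) = -7.055%, loss ≈ 5949 × 7.055/100 ≈ 420.
Total lost output = 377 + 130 + 480 + 420 = 1407 billion.

£1,407 billion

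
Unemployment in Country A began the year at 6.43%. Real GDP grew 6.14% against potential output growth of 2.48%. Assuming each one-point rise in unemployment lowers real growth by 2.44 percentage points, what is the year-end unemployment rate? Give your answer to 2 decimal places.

4.93%

Growth-rate Okun's law: g_Y = g_Y* - β × Δu, so Δu = (g_Y* - g_Y)/β.
Δu = (2.48 - 6.14)/2.44 = -3.66/2.44 = -1.50 percentage points.
Year-end unemployment = 6.43 - 1.5 = 4.93%.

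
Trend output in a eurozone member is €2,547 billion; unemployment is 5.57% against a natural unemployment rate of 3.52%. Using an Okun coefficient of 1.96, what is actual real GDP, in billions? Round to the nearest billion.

€2,445 billion

Unemployment gap = 5.57 - 3.52 = 2.05 points, so the output gap is -1.96 × 2.05 = -4.018%.
Actual GDP = 2547 × (1 - 4.018/100) = 2547 × 0.95982 ≈ 2445 billion.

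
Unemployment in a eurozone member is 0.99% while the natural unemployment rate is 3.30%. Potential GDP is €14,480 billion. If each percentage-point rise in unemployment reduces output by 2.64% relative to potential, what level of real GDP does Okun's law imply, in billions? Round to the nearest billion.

€15,363 billion

Unemployment gap = 0.99 - 3.3 = -2.31 points, so the output gap is -2.64 × (-2.31) = 6.0984%.
Actual GDP = 14480 × (1 + 6.0984/100) = 14480 × 1.060984 ≈ 15363 billion.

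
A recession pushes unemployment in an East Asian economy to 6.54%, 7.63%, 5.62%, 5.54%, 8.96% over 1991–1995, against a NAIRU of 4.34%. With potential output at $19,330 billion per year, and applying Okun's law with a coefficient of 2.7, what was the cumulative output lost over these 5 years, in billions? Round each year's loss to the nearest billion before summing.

$6,570 billion

Year 1991: gap = -2.7 × (6.54 - 4.34) = -5.94%, loss ≈ 19330 × 5.94/100 ≈ 1148.
Year 1992: gap = -2.7 × (7.63 - 4.34) = -8.883%, loss ≈ 19330 × 8.883/100 ≈ 1717.
Year 1993: gap = -2.7 × (5.62 - 4.34) = -3.456%, loss ≈ 19330 × 3.456/100 ≈ 668.
Year 1994: gap = -2.7 × (5.54 - 4.34) = -3.24%, loss ≈ 19330 × 3.24/100 ≈ 626.
Year 1995: gap = -2.7 × (8.96 - 4.34) = -12.474%, loss ≈ 19330 × 12.474/100 ≈ 2411.
Total lost output = 1148 + 1717 + 668 + 626 + 2411 = 6570 billion.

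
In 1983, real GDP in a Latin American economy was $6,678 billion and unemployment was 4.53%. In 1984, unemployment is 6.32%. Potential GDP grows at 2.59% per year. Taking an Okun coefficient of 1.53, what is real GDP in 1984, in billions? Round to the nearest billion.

$6,668 billion

Δu = 6.32 - 4.53 = 1.79 points.
Okun's law (growth form): g_Y = g_Y* - β × Δu = 2.59 - 1.53 × (1.79) = 2.59 - 2.7387 = -0.1487%.
Real GDP in the next year = 6678 × (1 - 0.1487/100) = 6678 × 0.998513 ≈ 6668 billion.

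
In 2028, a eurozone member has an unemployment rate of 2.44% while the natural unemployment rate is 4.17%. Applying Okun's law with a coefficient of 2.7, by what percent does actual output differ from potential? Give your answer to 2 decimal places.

4.67%

The unemployment gap is 2.44 - 4.17 = -1.73 percentage points.
Okun's law gives an output gap of -2.7 × (-1.73) = 4.671%, i.e. 4.67% above potential.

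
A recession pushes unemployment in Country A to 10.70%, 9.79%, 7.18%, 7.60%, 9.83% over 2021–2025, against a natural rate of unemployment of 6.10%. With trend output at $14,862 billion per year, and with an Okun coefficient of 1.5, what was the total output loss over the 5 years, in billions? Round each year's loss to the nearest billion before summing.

Year 2021: gap = -1.5 × (10.7 - 6.1) = -6.9%, loss ≈ 14862 × 6.9/100 ≈ 1025.
Year 2022: gap = -1.5 × (9.79 - 6.1) = -5.535%, loss ≈ 14862 × 5.535/100 ≈ 823.
Year 2023: gap = -1.5 × (7.18 - 6.1) = -1.62%, loss ≈ 14862 × 1.62/100 ≈ 241.
Year 2024: gap = -1.5 × (7.6 - 6.1) = -2.25%, loss ≈ 14862 × 2.25/100 ≈ 334.
Year 2025: gap = -1.5 × (9.83 - 6.1) = -5.595%, loss ≈ 14862 × 5.595/100 ≈ 832.
Total lost output = 1025 + 823 + 241 + 334 + 832 = 3255 billion.

$3,255 billion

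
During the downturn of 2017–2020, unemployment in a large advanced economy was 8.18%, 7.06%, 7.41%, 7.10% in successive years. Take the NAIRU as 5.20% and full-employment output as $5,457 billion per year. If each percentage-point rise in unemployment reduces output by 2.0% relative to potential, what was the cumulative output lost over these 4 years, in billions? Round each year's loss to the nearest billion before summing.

Year 2017: gap = -2.0 × (8.18 - 5.2) = -5.96%, loss ≈ 5457 × 5.96/100 ≈ 325.
Year 2018: gap = -2.0 × (7.06 - 5.2) = -3.72%, loss ≈ 5457 × 3.72/100 ≈ 203.
Year 2019: gap = -2.0 × (7.41 - 5.2) = -4.42%, loss ≈ 5457 × 4.42/100 ≈ 241.
Year 2020: gap = -2.0 × (7.1 - 5.2) = -3.8%, loss ≈ 5457 × 3.8/100 ≈ 207.
Total lost output = 325 + 203 + 241 + 207 = 976 billion.

$976 billion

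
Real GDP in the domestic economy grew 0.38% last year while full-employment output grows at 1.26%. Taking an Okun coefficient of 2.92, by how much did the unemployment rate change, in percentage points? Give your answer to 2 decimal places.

Growth-rate Okun's law: g_Y = g_Y* - β × Δu, so Δu = (g_Y* - g_Y)/β.
Δu = (1.26 - 0.38)/2.92 = 0.88/2.92 = 0.30 percentage points.

0.30 percentage points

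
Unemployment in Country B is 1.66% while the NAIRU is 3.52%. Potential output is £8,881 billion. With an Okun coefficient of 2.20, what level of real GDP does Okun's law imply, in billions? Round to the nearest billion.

Unemployment gap = 1.66 - 3.52 = -1.86 points, so the output gap is -2.2 × (-1.86) = 4.092%.
Actual GDP = 8881 × (1 + 4.092/100) = 8881 × 1.04092 ≈ 9244 billion.

£9,244 billion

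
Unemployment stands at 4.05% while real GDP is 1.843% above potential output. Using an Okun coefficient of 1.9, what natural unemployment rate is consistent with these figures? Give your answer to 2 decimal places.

From Okun's law, u - u* = -(output gap)/β = -(1.843)/1.9 = -0.97 points.
So u* = 4.05 + 0.97 = 5.02%.

5.02%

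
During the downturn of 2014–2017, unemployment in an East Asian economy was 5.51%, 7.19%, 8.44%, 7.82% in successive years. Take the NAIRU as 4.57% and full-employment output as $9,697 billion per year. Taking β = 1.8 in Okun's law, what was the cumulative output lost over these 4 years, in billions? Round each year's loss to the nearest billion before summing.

$1,863 billion

Year 2014: gap = -1.8 × (5.51 - 4.57) = -1.692%, loss ≈ 9697 × 1.692/100 ≈ 164.
Year 2015: gap = -1.8 × (7.19 - 4.57) = -4.716%, loss ≈ 9697 × 4.716/100 ≈ 457.
Year 2016: gap = -1.8 × (8.44 - 4.57) = -6.966%, loss ≈ 9697 × 6.966/100 ≈ 675.
Year 2017: gap = -1.8 × (7.82 - 4.57) = -5.85%, loss ≈ 9697 × 5.85/100 ≈ 567.
Total lost output = 164 + 457 + 675 + 567 = 1863 billion.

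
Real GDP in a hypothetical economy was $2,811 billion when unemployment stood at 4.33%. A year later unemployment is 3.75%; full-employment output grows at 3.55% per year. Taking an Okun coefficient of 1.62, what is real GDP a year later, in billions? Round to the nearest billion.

$2,937 billion

Δu = 3.75 - 4.33 = -0.58 points.
Okun's law (growth form): g_Y = g_Y* - β × Δu = 3.55 - 1.62 × (-0.58) = 3.55 + 0.9396 = 4.4896%.
Real GDP in the next year = 2811 × (1 + 4.4896/100) = 2811 × 1.044896 ≈ 2937 billion.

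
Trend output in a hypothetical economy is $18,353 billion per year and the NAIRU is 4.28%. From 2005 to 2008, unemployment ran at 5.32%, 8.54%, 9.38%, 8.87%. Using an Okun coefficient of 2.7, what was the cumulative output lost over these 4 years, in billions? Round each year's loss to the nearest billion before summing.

$7,427 billion

Year 2005: gap = -2.7 × (5.32 - 4.28) = -2.808%, loss ≈ 18353 × 2.808/100 ≈ 515.
Year 2006: gap = -2.7 × (8.54 - 4.28) = -11.502%, loss ≈ 18353 × 11.502/100 ≈ 2111.
Year 2007: gap = -2.7 × (9.38 - 4.28) = -13.77%, loss ≈ 18353 × 13.77/100 ≈ 2527.
Year 2008: gap = -2.7 × (8.87 - 4.28) = -12.393%, loss ≈ 18353 × 12.393/100 ≈ 2274.
Total lost output = 515 + 2111 + 2527 + 2274 = 7427 billion.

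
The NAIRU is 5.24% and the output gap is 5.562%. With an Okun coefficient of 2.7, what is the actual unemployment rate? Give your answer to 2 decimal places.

3.18%

From Okun's law, u - u* = -(output gap)/β = -(5.562)/2.7 = -2.06 points.
So u = 5.24 - 2.06 = 3.18%.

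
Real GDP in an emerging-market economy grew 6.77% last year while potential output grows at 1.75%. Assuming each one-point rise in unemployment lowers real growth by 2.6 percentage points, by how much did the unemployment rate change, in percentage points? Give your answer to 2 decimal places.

-1.93 percentage points

Growth-rate Okun's law: g_Y = g_Y* - β × Δu, so Δu = (g_Y* - g_Y)/β.
Δu = (1.75 - 6.77)/2.6 = -5.02/2.6 = -1.93 percentage points.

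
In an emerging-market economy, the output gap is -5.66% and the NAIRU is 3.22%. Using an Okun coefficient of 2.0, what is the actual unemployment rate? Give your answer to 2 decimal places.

6.05%

From Okun's law, u - u* = -(output gap)/β = -(-5.66)/2.0 = 2.83 points.
So u = 3.22 + 2.83 = 6.05%.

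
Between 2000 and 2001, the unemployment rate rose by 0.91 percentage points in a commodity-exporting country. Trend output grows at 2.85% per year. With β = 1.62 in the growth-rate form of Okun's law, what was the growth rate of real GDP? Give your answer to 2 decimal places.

Growth-rate Okun's law: g_Y = g_Y* - β × Δu.
g_Y = 2.85 - 1.62 × (0.91) = 2.85 - 1.4742 = 1.3758%, i.e. 1.38% to 2 d.p.

1.38%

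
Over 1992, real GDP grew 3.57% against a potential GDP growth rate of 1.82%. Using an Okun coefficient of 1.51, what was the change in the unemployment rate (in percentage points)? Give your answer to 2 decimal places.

Growth-rate Okun's law: g_Y = g_Y* - β × Δu, so Δu = (g_Y* - g_Y)/β.
Δu = (1.82 - 3.57)/1.51 = -1.75/1.51 = -1.16 percentage points.

-1.16 percentage points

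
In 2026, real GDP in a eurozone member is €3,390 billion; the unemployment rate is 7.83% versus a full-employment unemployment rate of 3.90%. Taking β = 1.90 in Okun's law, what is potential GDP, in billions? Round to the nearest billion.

Unemployment gap = 7.83 - 3.9 = 3.93 points, so output gap = -1.9 × 3.93 = -7.467%.
Since Y = Y* × (1 + gap/100), Y* = 3390/0.92533 ≈ 3664 billion.

€3,664 billion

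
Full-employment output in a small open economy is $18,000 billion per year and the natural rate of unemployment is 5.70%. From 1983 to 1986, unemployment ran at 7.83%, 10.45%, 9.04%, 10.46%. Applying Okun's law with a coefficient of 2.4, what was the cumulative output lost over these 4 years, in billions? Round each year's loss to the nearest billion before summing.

Year 1983: gap = -2.4 × (7.83 - 5.7) = -5.112%, loss ≈ 18000 × 5.112/100 ≈ 920.
Year 1984: gap = -2.4 × (10.45 - 5.7) = -11.4%, loss ≈ 18000 × 11.4/100 ≈ 2052.
Year 1985: gap = -2.4 × (9.04 - 5.7) = -8.016%, loss ≈ 18000 × 8.016/100 ≈ 1443.
Year 1986: gap = -2.4 × (10.46 - 5.7) = -11.424%, loss ≈ 18000 × 11.424/100 ≈ 2056.
Total lost output = 920 + 2052 + 1443 + 2056 = 6471 billion.

$6,471 billion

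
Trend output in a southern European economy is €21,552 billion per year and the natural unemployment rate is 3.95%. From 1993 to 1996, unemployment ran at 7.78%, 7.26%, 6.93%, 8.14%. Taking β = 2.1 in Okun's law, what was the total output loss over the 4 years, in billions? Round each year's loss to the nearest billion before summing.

€6,476 billion

Year 1993: gap = -2.1 × (7.78 - 3.95) = -8.043%, loss ≈ 21552 × 8.043/100 ≈ 1733.
Year 1994: gap = -2.1 × (7.26 - 3.95) = -6.951%, loss ≈ 21552 × 6.951/100 ≈ 1498.
Year 1995: gap = -2.1 × (6.93 - 3.95) = -6.258%, loss ≈ 21552 × 6.258/100 ≈ 1349.
Year 1996: gap = -2.1 × (8.14 - 3.95) = -8.799%, loss ≈ 21552 × 8.799/100 ≈ 1896.
Total lost output = 1733 + 1498 + 1349 + 1896 = 6476 billion.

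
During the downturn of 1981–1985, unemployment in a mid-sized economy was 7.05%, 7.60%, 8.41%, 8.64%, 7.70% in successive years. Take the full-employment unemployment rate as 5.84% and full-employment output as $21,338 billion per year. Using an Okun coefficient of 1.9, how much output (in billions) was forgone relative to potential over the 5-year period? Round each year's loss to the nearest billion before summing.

Year 1981: gap = -1.9 × (7.05 - 5.84) = -2.299%, loss ≈ 21338 × 2.299/100 ≈ 491.
Year 1982: gap = -1.9 × (7.6 - 5.84) = -3.344%, loss ≈ 21338 × 3.344/100 ≈ 714.
Year 1983: gap = -1.9 × (8.41 - 5.84) = -4.883%, loss ≈ 21338 × 4.883/100 ≈ 1042.
Year 1984: gap = -1.9 × (8.64 - 5.84) = -5.32%, loss ≈ 21338 × 5.32/100 ≈ 1135.
Year 1985: gap = -1.9 × (7.7 - 5.84) = -3.534%, loss ≈ 21338 × 3.534/100 ≈ 754.
Total lost output = 491 + 714 + 1042 + 1135 + 754 = 4136 billion.

$4,136 billion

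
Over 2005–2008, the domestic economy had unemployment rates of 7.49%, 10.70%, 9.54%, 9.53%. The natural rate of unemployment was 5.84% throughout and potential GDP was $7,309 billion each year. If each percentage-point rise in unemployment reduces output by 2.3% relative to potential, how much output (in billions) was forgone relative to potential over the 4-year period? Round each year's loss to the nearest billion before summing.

$2,336 billion

Year 2005: gap = -2.3 × (7.49 - 5.84) = -3.795%, loss ≈ 7309 × 3.795/100 ≈ 277.
Year 2006: gap = -2.3 × (10.7 - 5.84) = -11.178%, loss ≈ 7309 × 11.178/100 ≈ 817.
Year 2007: gap = -2.3 × (9.54 - 5.84) = -8.51%, loss ≈ 7309 × 8.51/100 ≈ 622.
Year 2008: gap = -2.3 × (9.53 - 5.84) = -8.487%, loss ≈ 7309 × 8.487/100 ≈ 620.
Total lost output = 277 + 817 + 622 + 620 = 2336 billion.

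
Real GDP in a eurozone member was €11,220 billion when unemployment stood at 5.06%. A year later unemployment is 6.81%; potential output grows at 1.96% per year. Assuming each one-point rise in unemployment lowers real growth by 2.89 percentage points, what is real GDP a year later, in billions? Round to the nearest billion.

Δu = 6.81 - 5.06 = 1.75 points.
Okun's law (growth form): g_Y = g_Y* - β × Δu = 1.96 - 2.89 × (1.75) = 1.96 - 5.0575 = -3.0975%.
Real GDP in the next year = 11220 × (1 - 3.0975/100) = 11220 × 0.969025 ≈ 10872 billion.

€10,872 billion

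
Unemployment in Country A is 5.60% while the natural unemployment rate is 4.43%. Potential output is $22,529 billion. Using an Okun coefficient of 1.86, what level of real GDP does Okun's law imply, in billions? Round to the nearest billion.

Unemployment gap = 5.6 - 4.43 = 1.17 points, so the output gap is -1.86 × 1.17 = -2.1762%.
Actual GDP = 22529 × (1 - 2.1762/100) = 22529 × 0.978238 ≈ 22039 billion.

$22,039 billion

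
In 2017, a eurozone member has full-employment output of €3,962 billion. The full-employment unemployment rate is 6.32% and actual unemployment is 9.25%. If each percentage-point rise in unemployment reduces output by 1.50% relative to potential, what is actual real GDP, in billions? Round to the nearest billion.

Unemployment gap = 9.25 - 6.32 = 2.93 points, so the output gap is -1.5 × 2.93 = -4.395%.
Actual GDP = 3962 × (1 - 4.395/100) = 3962 × 0.95605 ≈ 3788 billion.

€3,788 billion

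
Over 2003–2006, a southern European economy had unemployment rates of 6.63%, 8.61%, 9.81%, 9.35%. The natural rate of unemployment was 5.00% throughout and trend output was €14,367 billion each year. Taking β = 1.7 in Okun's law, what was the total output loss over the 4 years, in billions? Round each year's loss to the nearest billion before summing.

€3,517 billion

Year 2003: gap = -1.7 × (6.63 - 5) = -2.771%, loss ≈ 14367 × 2.771/100 ≈ 398.
Year 2004: gap = -1.7 × (8.61 - 5) = -6.137%, loss ≈ 14367 × 6.137/100 ≈ 882.
Year 2005: gap = -1.7 × (9.81 - 5) = -8.177%, loss ≈ 14367 × 8.177/100 ≈ 1175.
Year 2006: gap = -1.7 × (9.35 - 5) = -7.395%, loss ≈ 14367 × 7.395/100 ≈ 1062.
Total lost output = 398 + 882 + 1175 + 1062 = 3517 billion.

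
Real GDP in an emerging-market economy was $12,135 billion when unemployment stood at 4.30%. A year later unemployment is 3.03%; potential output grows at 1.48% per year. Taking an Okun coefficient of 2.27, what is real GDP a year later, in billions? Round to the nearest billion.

$12,664 billion

Δu = 3.03 - 4.3 = -1.27 points.
Okun's law (growth form): g_Y = g_Y* - β × Δu = 1.48 - 2.27 × (-1.27) = 1.48 + 2.8829 = 4.3629%.
Real GDP in the next year = 12135 × (1 + 4.3629/100) = 12135 × 1.043629 ≈ 12664 billion.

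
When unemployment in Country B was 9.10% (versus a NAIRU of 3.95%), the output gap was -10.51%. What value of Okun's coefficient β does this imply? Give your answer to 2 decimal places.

β ≈ 2.04

Okun's law: output gap = -β × (u - u*).
-10.51 = -β × (9.1 - 3.95) = -β × 5.15, so β = 10.51/5.15 = 2.04.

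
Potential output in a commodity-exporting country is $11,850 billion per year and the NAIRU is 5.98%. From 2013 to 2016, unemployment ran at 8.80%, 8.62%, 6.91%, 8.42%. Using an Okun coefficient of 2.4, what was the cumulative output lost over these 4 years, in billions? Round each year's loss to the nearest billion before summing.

$2,511 billion

Year 2013: gap = -2.4 × (8.8 - 5.98) = -6.768%, loss ≈ 11850 × 6.768/100 ≈ 802.
Year 2014: gap = -2.4 × (8.62 - 5.98) = -6.336%, loss ≈ 11850 × 6.336/100 ≈ 751.
Year 2015: gap = -2.4 × (6.91 - 5.98) = -2.232%, loss ≈ 11850 × 2.232/100 ≈ 264.
Year 2016: gap = -2.4 × (8.42 - 5.98) = -5.856%, loss ≈ 11850 × 5.856/100 ≈ 694.
Total lost output = 802 + 751 + 264 + 694 = 2511 billion.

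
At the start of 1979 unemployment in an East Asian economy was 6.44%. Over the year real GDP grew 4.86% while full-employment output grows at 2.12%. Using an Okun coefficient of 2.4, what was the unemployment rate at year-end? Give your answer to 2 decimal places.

5.30%

Growth-rate Okun's law: g_Y = g_Y* - β × Δu, so Δu = (g_Y* - g_Y)/β.
Δu = (2.12 - 4.86)/2.4 = -2.74/2.4 = -1.14 percentage points.
Year-end unemployment = 6.44 - 1.14 = 5.30%.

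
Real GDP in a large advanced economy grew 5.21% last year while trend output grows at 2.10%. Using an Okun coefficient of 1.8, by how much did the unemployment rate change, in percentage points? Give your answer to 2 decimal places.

Growth-rate Okun's law: g_Y = g_Y* - β × Δu, so Δu = (g_Y* - g_Y)/β.
Δu = (2.1 - 5.21)/1.8 = -3.11/1.8 = -1.73 percentage points.

-1.73 percentage points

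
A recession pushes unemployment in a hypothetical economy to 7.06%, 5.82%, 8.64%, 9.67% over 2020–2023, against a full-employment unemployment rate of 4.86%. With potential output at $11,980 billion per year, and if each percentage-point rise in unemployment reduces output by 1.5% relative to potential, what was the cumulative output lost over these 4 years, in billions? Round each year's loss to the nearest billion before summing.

Year 2020: gap = -1.5 × (7.06 - 4.86) = -3.3%, loss ≈ 11980 × 3.3/100 ≈ 395.
Year 2021: gap = -1.5 × (5.82 - 4.86) = -1.44%, loss ≈ 11980 × 1.44/100 ≈ 173.
Year 2022: gap = -1.5 × (8.64 - 4.86) = -5.67%, loss ≈ 11980 × 5.67/100 ≈ 679.
Year 2023: gap = -1.5 × (9.67 - 4.86) = -7.215%, loss ≈ 11980 × 7.215/100 ≈ 864.
Total lost output = 395 + 173 + 679 + 864 = 2111 billion.

$2,111 billion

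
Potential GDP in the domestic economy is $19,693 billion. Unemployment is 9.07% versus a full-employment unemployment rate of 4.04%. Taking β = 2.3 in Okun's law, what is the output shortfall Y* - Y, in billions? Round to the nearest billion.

Output gap = -2.3 × (9.07 - 4.04) = -2.3 × 5.03 = -11.569%.
Actual GDP ≈ 19693 × 0.88431 ≈ 17415 billion, so the shortfall is 19693 - 17415 = 2278 billion.

$2,278 billion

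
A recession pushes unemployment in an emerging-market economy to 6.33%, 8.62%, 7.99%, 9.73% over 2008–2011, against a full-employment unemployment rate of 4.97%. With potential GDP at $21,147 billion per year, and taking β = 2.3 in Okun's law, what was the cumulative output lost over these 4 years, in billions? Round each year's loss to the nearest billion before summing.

$6,220 billion

Year 2008: gap = -2.3 × (6.33 - 4.97) = -3.128%, loss ≈ 21147 × 3.128/100 ≈ 661.
Year 2009: gap = -2.3 × (8.62 - 4.97) = -8.395%, loss ≈ 21147 × 8.395/100 ≈ 1775.
Year 2010: gap = -2.3 × (7.99 - 4.97) = -6.946%, loss ≈ 21147 × 6.946/100 ≈ 1469.
Year 2011: gap = -2.3 × (9.73 - 4.97) = -10.948%, loss ≈ 21147 × 10.948/100 ≈ 2315.
Total lost output = 661 + 1775 + 1469 + 2315 = 6220 billion.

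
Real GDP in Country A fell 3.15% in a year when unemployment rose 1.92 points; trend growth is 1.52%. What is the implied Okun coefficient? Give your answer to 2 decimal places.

β ≈ 2.43

Growth form: g_Y = g_Y* - β × Δu, so β = (g_Y* - g_Y)/Δu.
β = (1.52 + 3.15)/1.92 = 4.67/1.92 = 2.43.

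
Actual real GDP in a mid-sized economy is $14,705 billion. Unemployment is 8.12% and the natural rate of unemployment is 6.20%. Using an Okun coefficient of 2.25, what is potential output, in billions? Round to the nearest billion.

$15,369 billion

Unemployment gap = 8.12 - 6.2 = 1.92 points, so output gap = -2.25 × 1.92 = -4.32%.
Since Y = Y* × (1 + gap/100), Y* = 14705/0.9568 ≈ 15369 billion.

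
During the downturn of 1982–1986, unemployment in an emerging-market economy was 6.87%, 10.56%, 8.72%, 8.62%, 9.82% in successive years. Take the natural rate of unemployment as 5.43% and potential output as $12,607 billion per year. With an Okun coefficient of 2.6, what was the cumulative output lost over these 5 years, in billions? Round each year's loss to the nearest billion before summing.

$5,717 billion

Year 1982: gap = -2.6 × (6.87 - 5.43) = -3.744%, loss ≈ 12607 × 3.744/100 ≈ 472.
Year 1983: gap = -2.6 × (10.56 - 5.43) = -13.338%, loss ≈ 12607 × 13.338/100 ≈ 1682.
Year 1984: gap = -2.6 × (8.72 - 5.43) = -8.554%, loss ≈ 12607 × 8.554/100 ≈ 1078.
Year 1985: gap = -2.6 × (8.62 - 5.43) = -8.294%, loss ≈ 12607 × 8.294/100 ≈ 1046.
Year 1986: gap = -2.6 × (9.82 - 5.43) = -11.414%, loss ≈ 12607 × 11.414/100 ≈ 1439.
Total lost output = 472 + 1682 + 1078 + 1046 + 1439 = 5717 billion.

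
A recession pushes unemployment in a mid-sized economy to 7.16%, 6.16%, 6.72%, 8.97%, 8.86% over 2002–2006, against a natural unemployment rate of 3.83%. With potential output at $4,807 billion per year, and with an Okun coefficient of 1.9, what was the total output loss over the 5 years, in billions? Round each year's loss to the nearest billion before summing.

$1,709 billion

Year 2002: gap = -1.9 × (7.16 - 3.83) = -6.327%, loss ≈ 4807 × 6.327/100 ≈ 304.
Year 2003: gap = -1.9 × (6.16 - 3.83) = -4.427%, loss ≈ 4807 × 4.427/100 ≈ 213.
Year 2004: gap = -1.9 × (6.72 - 3.83) = -5.491%, loss ≈ 4807 × 5.491/100 ≈ 264.
Year 2005: gap = -1.9 × (8.97 - 3.83) = -9.766%, loss ≈ 4807 × 9.766/100 ≈ 469.
Year 2006: gap = -1.9 × (8.86 - 3.83) = -9.557%, loss ≈ 4807 × 9.557/100 ≈ 459.
Total lost output = 304 + 213 + 264 + 469 + 459 = 1709 billion.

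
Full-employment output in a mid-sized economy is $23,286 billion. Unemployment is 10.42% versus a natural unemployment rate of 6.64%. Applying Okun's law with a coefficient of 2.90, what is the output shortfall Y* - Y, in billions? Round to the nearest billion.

$2,553 billion

Output gap = -2.90 × (10.42 - 6.64) = -2.9 × 3.78 = -10.962%.
Actual GDP ≈ 23286 × 0.89038 ≈ 20733 billion, so the shortfall is 23286 - 20733 = 2553 billion.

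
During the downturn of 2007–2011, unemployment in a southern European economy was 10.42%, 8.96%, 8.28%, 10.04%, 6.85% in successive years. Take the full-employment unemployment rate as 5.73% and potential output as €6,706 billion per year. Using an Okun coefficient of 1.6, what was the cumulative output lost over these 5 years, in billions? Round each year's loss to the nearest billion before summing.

Year 2007: gap = -1.6 × (10.42 - 5.73) = -7.504%, loss ≈ 6706 × 7.504/100 ≈ 503.
Year 2008: gap = -1.6 × (8.96 - 5.73) = -5.168%, loss ≈ 6706 × 5.168/100 ≈ 347.
Year 2009: gap = -1.6 × (8.28 - 5.73) = -4.08%, loss ≈ 6706 × 4.08/100 ≈ 274.
Year 2010: gap = -1.6 × (10.04 - 5.73) = -6.896%, loss ≈ 6706 × 6.896/100 ≈ 462.
Year 2011: gap = -1.6 × (6.85 - 5.73) = -1.792%, loss ≈ 6706 × 1.792/100 ≈ 120.
Total lost output = 503 + 347 + 274 + 462 + 120 = 1706 billion.

€1,706 billion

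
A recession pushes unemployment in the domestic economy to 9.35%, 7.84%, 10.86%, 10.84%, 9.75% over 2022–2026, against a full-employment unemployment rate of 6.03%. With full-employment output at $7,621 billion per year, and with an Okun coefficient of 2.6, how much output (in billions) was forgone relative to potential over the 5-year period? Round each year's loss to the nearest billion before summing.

$3,664 billion

Year 2022: gap = -2.6 × (9.35 - 6.03) = -8.632%, loss ≈ 7621 × 8.632/100 ≈ 658.
Year 2023: gap = -2.6 × (7.84 - 6.03) = -4.706%, loss ≈ 7621 × 4.706/100 ≈ 359.
Year 2024: gap = -2.6 × (10.86 - 6.03) = -12.558%, loss ≈ 7621 × 12.558/100 ≈ 957.
Year 2025: gap = -2.6 × (10.84 - 6.03) = -12.506%, loss ≈ 7621 × 12.506/100 ≈ 953.
Year 2026: gap = -2.6 × (9.75 - 6.03) = -9.672%, loss ≈ 7621 × 9.672/100 ≈ 737.
Total lost output = 658 + 359 + 957 + 953 + 737 = 3664 billion.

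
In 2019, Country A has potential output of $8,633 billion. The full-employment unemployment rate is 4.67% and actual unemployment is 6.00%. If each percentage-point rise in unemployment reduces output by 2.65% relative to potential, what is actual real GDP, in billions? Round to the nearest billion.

$8,329 billion

Unemployment gap = 6 - 4.67 = 1.33 points, so the output gap is -2.65 × 1.33 = -3.5245%.
Actual GDP = 8633 × (1 - 3.5245/100) = 8633 × 0.964755 ≈ 8329 billion.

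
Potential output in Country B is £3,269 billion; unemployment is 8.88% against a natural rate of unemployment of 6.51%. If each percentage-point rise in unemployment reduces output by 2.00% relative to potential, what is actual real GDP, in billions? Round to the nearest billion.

Unemployment gap = 8.88 - 6.51 = 2.37 points, so the output gap is -2 × 2.37 = -4.74%.
Actual GDP = 3269 × (1 - 4.74/100) = 3269 × 0.9526 ≈ 3114 billion.

£3,114 billion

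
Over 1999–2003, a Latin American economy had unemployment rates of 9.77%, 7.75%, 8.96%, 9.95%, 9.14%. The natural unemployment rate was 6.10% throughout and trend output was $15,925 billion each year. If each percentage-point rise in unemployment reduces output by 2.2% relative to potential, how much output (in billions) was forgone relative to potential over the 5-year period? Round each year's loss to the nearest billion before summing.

Year 1999: gap = -2.2 × (9.77 - 6.1) = -8.074%, loss ≈ 15925 × 8.074/100 ≈ 1286.
Year 2000: gap = -2.2 × (7.75 - 6.1) = -3.63%, loss ≈ 15925 × 3.63/100 ≈ 578.
Year 2001: gap = -2.2 × (8.96 - 6.1) = -6.292%, loss ≈ 15925 × 6.292/100 ≈ 1002.
Year 2002: gap = -2.2 × (9.95 - 6.1) = -8.47%, loss ≈ 15925 × 8.47/100 ≈ 1349.
Year 2003: gap = -2.2 × (9.14 - 6.1) = -6.688%, loss ≈ 15925 × 6.688/100 ≈ 1065.
Total lost output = 1286 + 578 + 1002 + 1349 + 1065 = 5280 billion.

$5,280 billion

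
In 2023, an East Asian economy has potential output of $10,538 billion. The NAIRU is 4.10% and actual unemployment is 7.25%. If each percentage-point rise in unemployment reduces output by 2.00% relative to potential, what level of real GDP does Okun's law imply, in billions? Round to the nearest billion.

$9,874 billion

Unemployment gap = 7.25 - 4.1 = 3.15 points, so the output gap is -2 × 3.15 = -6.3%.
Actual GDP = 10538 × (1 - 6.3/100) = 10538 × 0.937 ≈ 9874 billion.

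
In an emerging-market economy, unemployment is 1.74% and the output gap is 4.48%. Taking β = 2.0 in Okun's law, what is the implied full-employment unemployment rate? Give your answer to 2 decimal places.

From Okun's law, u - u* = -(output gap)/β = -(4.48)/2.0 = -2.24 points.
So u* = 1.74 + 2.24 = 3.98%.

3.98%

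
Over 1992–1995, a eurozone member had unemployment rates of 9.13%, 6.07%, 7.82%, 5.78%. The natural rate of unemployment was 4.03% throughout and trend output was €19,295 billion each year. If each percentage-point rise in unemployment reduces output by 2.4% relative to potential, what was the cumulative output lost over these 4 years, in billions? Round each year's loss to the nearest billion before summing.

€5,872 billion

Year 1992: gap = -2.4 × (9.13 - 4.03) = -12.24%, loss ≈ 19295 × 12.24/100 ≈ 2362.
Year 1993: gap = -2.4 × (6.07 - 4.03) = -4.896%, loss ≈ 19295 × 4.896/100 ≈ 945.
Year 1994: gap = -2.4 × (7.82 - 4.03) = -9.096%, loss ≈ 19295 × 9.096/100 ≈ 1755.
Year 1995: gap = -2.4 × (5.78 - 4.03) = -4.2%, loss ≈ 19295 × 4.2/100 ≈ 810.
Total lost output = 2362 + 945 + 1755 + 810 = 5872 billion.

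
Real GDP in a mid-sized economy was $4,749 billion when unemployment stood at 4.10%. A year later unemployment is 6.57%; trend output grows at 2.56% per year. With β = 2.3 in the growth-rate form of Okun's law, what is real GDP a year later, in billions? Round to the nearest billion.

$4,601 billion

Δu = 6.57 - 4.1 = 2.47 points.
Okun's law (growth form): g_Y = g_Y* - β × Δu = 2.56 - 2.3 × (2.47) = 2.56 - 5.681 = -3.121%.
Real GDP in the next year = 4749 × (1 - 3.121/100) = 4749 × 0.96879 ≈ 4601 billion.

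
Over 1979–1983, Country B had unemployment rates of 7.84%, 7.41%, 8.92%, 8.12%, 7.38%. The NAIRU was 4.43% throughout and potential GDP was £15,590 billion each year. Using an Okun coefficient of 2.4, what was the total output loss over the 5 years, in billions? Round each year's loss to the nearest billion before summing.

£6,556 billion

Year 1979: gap = -2.4 × (7.84 - 4.43) = -8.184%, loss ≈ 15590 × 8.184/100 ≈ 1276.
Year 1980: gap = -2.4 × (7.41 - 4.43) = -7.152%, loss ≈ 15590 × 7.152/100 ≈ 1115.
Year 1981: gap = -2.4 × (8.92 - 4.43) = -10.776%, loss ≈ 15590 × 10.776/100 ≈ 1680.
Year 1982: gap = -2.4 × (8.12 - 4.43) = -8.856%, loss ≈ 15590 × 8.856/100 ≈ 1381.
Year 1983: gap = -2.4 × (7.38 - 4.43) = -7.08%, loss ≈ 15590 × 7.08/100 ≈ 1104.
Total lost output = 1276 + 1115 + 1680 + 1381 + 1104 = 6556 billion.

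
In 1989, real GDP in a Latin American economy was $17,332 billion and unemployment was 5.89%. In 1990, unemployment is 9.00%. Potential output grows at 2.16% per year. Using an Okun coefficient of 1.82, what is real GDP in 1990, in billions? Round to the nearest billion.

Δu = 9 - 5.89 = 3.11 points.
Okun's law (growth form): g_Y = g_Y* - β × Δu = 2.16 - 1.82 × (3.11) = 2.16 - 5.6602 = -3.5002%.
Real GDP in the next year = 17332 × (1 - 3.5002/100) = 17332 × 0.964998 ≈ 16725 billion.

$16,725 billion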